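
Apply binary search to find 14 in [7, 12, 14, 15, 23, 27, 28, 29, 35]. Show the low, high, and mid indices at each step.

Binary search for 14 in [7, 12, 14, 15, 23, 27, 28, 29, 35]:

lo=0, hi=8, mid=4, arr[mid]=23 -> 23 > 14, search left half
lo=0, hi=3, mid=1, arr[mid]=12 -> 12 < 14, search right half
lo=2, hi=3, mid=2, arr[mid]=14 -> Found target at index 2!

Binary search finds 14 at index 2 after 3 comparisons. The search repeatedly halves the search space by comparing with the middle element.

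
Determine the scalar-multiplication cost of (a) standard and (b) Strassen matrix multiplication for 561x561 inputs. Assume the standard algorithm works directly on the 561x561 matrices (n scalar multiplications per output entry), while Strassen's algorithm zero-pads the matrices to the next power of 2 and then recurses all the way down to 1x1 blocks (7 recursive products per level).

Matrix multiplication for 561x561 matrices:

Strassen's algorithm requires power-of-2 dimensions. Pad 561x561 to 1024x1024 (next power of 2).

Standard algorithm: 561^3 = 176558481 multiplications
Strassen's algorithm: 7^(log2(1024)) = 7^10 = 282475249 multiplications
Difference: 176558481 - 282475249 = -105916768 (Strassen uses MORE here due to padding overhead — for small or just-over-power-of-2 n, padding can outweigh the per-level savings)

Standard: 176558481 multiplications (561^3). Strassen: 282475249 multiplications (7^10, after padding to 1024x1024). Strassen reduces 8 recursive multiplications to 7 at each level.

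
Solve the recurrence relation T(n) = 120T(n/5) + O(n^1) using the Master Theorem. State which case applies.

Master Theorem for T(n) = 120T(n/5) + O(n^1):

a = 120, b = 5, c = 1
log_b(a) = log_5(120) = 2.9746

Case 1: c = 1 < log_5(120) = 2.9746
T(n) = O(n^(log_5 120))

For T(n) = 120T(n/5) + O(n^1): log_5(120) = 2.9746. This is Case 1 of the Master Theorem (c < log_b(a), work dominated by leaves), giving O(n^(log_5 120)).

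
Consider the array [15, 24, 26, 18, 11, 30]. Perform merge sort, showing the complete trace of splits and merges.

Merge sort trace:

Split: [15, 24, 26, 18, 11, 30] -> [15, 24, 26] and [18, 11, 30]
  Split: [15, 24, 26] -> [15] and [24, 26]
    Split: [24, 26] -> [24] and [26]
    Merge: [24] + [26] -> [24, 26]
  Merge: [15] + [24, 26] -> [15, 24, 26]
  Split: [18, 11, 30] -> [18] and [11, 30]
    Split: [11, 30] -> [11] and [30]
    Merge: [11] + [30] -> [11, 30]
  Merge: [18] + [11, 30] -> [11, 18, 30]
Merge: [15, 24, 26] + [11, 18, 30] -> [11, 15, 18, 24, 26, 30]

Final sorted array: [11, 15, 18, 24, 26, 30]

The merge sort proceeds by recursively splitting the array and merging sorted halves.
After all merges, the sorted array is [11, 15, 18, 24, 26, 30].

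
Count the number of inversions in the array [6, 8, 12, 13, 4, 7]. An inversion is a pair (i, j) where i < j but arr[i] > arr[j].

Finding inversions in [6, 8, 12, 13, 4, 7]:

(0, 4): arr[0]=6 > arr[4]=4
(1, 4): arr[1]=8 > arr[4]=4
(1, 5): arr[1]=8 > arr[5]=7
(2, 4): arr[2]=12 > arr[4]=4
(2, 5): arr[2]=12 > arr[5]=7
(3, 4): arr[3]=13 > arr[4]=4
(3, 5): arr[3]=13 > arr[5]=7

Total inversions: 7

The array has 7 inversion(s): (0,4), (1,4), (1,5), (2,4), (2,5), (3,4), (3,5). Each pair (i,j) satisfies i < j and arr[i] > arr[j].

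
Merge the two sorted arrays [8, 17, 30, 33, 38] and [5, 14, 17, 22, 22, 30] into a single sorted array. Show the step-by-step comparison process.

Merging process:

Compare 8 vs 5: take 5 from right. Merged: [5]
Compare 8 vs 14: take 8 from left. Merged: [5, 8]
Compare 17 vs 14: take 14 from right. Merged: [5, 8, 14]
Compare 17 vs 17: take 17 from left. Merged: [5, 8, 14, 17]
Compare 30 vs 17: take 17 from right. Merged: [5, 8, 14, 17, 17]
Compare 30 vs 22: take 22 from right. Merged: [5, 8, 14, 17, 17, 22]
Compare 30 vs 22: take 22 from right. Merged: [5, 8, 14, 17, 17, 22, 22]
Compare 30 vs 30: take 30 from left. Merged: [5, 8, 14, 17, 17, 22, 22, 30]
Compare 33 vs 30: take 30 from right. Merged: [5, 8, 14, 17, 17, 22, 22, 30, 30]
Append remaining from left: [33, 38]. Merged: [5, 8, 14, 17, 17, 22, 22, 30, 30, 33, 38]

Final merged array: [5, 8, 14, 17, 17, 22, 22, 30, 30, 33, 38]
Total comparisons: 9

The merged array is [5, 8, 14, 17, 17, 22, 22, 30, 30, 33, 38], requiring 9 comparisons. The merge step runs in O(n) time where n is the total number of elements.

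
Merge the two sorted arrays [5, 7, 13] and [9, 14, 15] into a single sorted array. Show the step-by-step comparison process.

Merging process:

Compare 5 vs 9: take 5 from left. Merged: [5]
Compare 7 vs 9: take 7 from left. Merged: [5, 7]
Compare 13 vs 9: take 9 from right. Merged: [5, 7, 9]
Compare 13 vs 14: take 13 from left. Merged: [5, 7, 9, 13]
Append remaining from right: [14, 15]. Merged: [5, 7, 9, 13, 14, 15]

Final merged array: [5, 7, 9, 13, 14, 15]
Total comparisons: 4

The merged array is [5, 7, 9, 13, 14, 15], requiring 4 comparisons. The merge step runs in O(n) time where n is the total number of elements.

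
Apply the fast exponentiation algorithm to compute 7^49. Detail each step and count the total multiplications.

Computing 7^49 by squaring (build up from 7^1; each line after the first costs one multiplication):

7^1 = 7
7^2 = (7^1)^2 = 7^2 = 49
7^3 = 7 * 7^2 = 7 * 49 = 343
7^6 = (7^3)^2 = 343^2 = 117649
7^12 = (7^6)^2 = 117649^2 = 13841287201
7^24 = (7^12)^2 = 13841287201^2 = 191581231380566414401
7^48 = (7^24)^2 = 191581231380566414401^2 = 36703368217294125441230211032033660188801
7^49 = 7 * 7^48 = 7 * 36703368217294125441230211032033660188801 = 256923577521058878088611477224235621321607

Result: 256923577521058878088611477224235621321607
Multiplications needed: 7 (7 lines after 7^1)

7^49 = 256923577521058878088611477224235621321607. Using exponentiation by squaring, this requires 7 multiplications. The key idea: if the exponent is even, square the half-power; if odd, multiply by the base once.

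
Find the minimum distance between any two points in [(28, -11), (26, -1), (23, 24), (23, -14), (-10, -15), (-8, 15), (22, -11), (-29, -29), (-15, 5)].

Computing all pairwise distances among 9 points:

d((28, -11), (26, -1)) = 10.198
d((28, -11), (23, 24)) = 35.3553
d((28, -11), (23, -14)) = 5.831
d((28, -11), (-10, -15)) = 38.2099
d((28, -11), (-8, 15)) = 44.4072
d((28, -11), (22, -11)) = 6.0
d((28, -11), (-29, -29)) = 59.7746
d((28, -11), (-15, 5)) = 45.8803
d((26, -1), (23, 24)) = 25.1794
d((26, -1), (23, -14)) = 13.3417
d((26, -1), (-10, -15)) = 38.6264
d((26, -1), (-8, 15)) = 37.5766
d((26, -1), (22, -11)) = 10.7703
d((26, -1), (-29, -29)) = 61.7171
d((26, -1), (-15, 5)) = 41.4367
d((23, 24), (23, -14)) = 38.0
d((23, 24), (-10, -15)) = 51.0882
d((23, 24), (-8, 15)) = 32.28
d((23, 24), (22, -11)) = 35.0143
d((23, 24), (-29, -29)) = 74.2496
d((23, 24), (-15, 5)) = 42.4853
d((23, -14), (-10, -15)) = 33.0151
d((23, -14), (-8, 15)) = 42.45
d((23, -14), (22, -11)) = 3.1623 <-- minimum
d((23, -14), (-29, -29)) = 54.1202
d((23, -14), (-15, 5)) = 42.4853
d((-10, -15), (-8, 15)) = 30.0666
d((-10, -15), (22, -11)) = 32.249
d((-10, -15), (-29, -29)) = 23.6008
d((-10, -15), (-15, 5)) = 20.6155
d((-8, 15), (22, -11)) = 39.6989
d((-8, 15), (-29, -29)) = 48.7545
d((-8, 15), (-15, 5)) = 12.2066
d((22, -11), (-29, -29)) = 54.0833
d((22, -11), (-15, 5)) = 40.3113
d((-29, -29), (-15, 5)) = 36.7696

Closest pair: (23, -14) and (22, -11) with distance 3.1623

The closest pair is (23, -14) and (22, -11) with Euclidean distance 3.1623. For 9 points, brute-force pairwise comparison is shown above. For large n, the divide-and-conquer algorithm (sort by x, recurse on halves, check the dividing strip) achieves O(n log n).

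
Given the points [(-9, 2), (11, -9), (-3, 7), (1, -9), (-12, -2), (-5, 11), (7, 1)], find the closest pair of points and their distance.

Computing all pairwise distances among 7 points:

d((-9, 2), (11, -9)) = 22.8254
d((-9, 2), (-3, 7)) = 7.8102
d((-9, 2), (1, -9)) = 14.8661
d((-9, 2), (-12, -2)) = 5.0
d((-9, 2), (-5, 11)) = 9.8489
d((-9, 2), (7, 1)) = 16.0312
d((11, -9), (-3, 7)) = 21.2603
d((11, -9), (1, -9)) = 10.0
d((11, -9), (-12, -2)) = 24.0416
d((11, -9), (-5, 11)) = 25.6125
d((11, -9), (7, 1)) = 10.7703
d((-3, 7), (1, -9)) = 16.4924
d((-3, 7), (-12, -2)) = 12.7279
d((-3, 7), (-5, 11)) = 4.4721 <-- minimum
d((-3, 7), (7, 1)) = 11.6619
d((1, -9), (-12, -2)) = 14.7648
d((1, -9), (-5, 11)) = 20.8806
d((1, -9), (7, 1)) = 11.6619
d((-12, -2), (-5, 11)) = 14.7648
d((-12, -2), (7, 1)) = 19.2354
d((-5, 11), (7, 1)) = 15.6205

Closest pair: (-3, 7) and (-5, 11) with distance 4.4721

The closest pair is (-3, 7) and (-5, 11) with Euclidean distance 4.4721. For 7 points, brute-force pairwise comparison is shown above. For large n, the divide-and-conquer algorithm (sort by x, recurse on halves, check the dividing strip) achieves O(n log n).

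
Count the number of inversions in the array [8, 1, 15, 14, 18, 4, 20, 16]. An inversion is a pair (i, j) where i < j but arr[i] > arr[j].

Finding inversions in [8, 1, 15, 14, 18, 4, 20, 16]:

(0, 1): arr[0]=8 > arr[1]=1
(0, 5): arr[0]=8 > arr[5]=4
(2, 3): arr[2]=15 > arr[3]=14
(2, 5): arr[2]=15 > arr[5]=4
(3, 5): arr[3]=14 > arr[5]=4
(4, 5): arr[4]=18 > arr[5]=4
(4, 7): arr[4]=18 > arr[7]=16
(6, 7): arr[6]=20 > arr[7]=16

Total inversions: 8

The array has 8 inversion(s): (0,1), (0,5), (2,3), (2,5), (3,5), (4,5), (4,7), (6,7). Each pair (i,j) satisfies i < j and arr[i] > arr[j].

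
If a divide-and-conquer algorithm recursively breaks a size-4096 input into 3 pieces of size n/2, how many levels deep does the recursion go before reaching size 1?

For divide and conquer with division factor 2:

Problem sizes at each level:
Level 0: 4096
Level 1: 2048
Level 2: 1024
Level 3: 512
Level 4: 256
Level 5: 128
Level 6: 64
Level 7: 32
Level 8: 16
Level 9: 8
Level 10: 4
Level 11: 2
Level 12: 1

The root is level 0 and the size-1 base case is level 12 (the tree spans levels 0 through 12, i.e. 13 levels counting the root), so the depth is the number of divisions: log_2(4096) = 12

The recursion tree depth is log_2(4096) = 12. At each level, the problem size is divided by 2, so it takes 12 divisions to reduce to a base case of size 1. The algorithm makes 3 recursive calls at each level.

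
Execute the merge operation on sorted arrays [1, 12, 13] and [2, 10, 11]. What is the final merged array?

Merging process:

Compare 1 vs 2: take 1 from left. Merged: [1]
Compare 12 vs 2: take 2 from right. Merged: [1, 2]
Compare 12 vs 10: take 10 from right. Merged: [1, 2, 10]
Compare 12 vs 11: take 11 from right. Merged: [1, 2, 10, 11]
Append remaining from left: [12, 13]. Merged: [1, 2, 10, 11, 12, 13]

Final merged array: [1, 2, 10, 11, 12, 13]
Total comparisons: 4

The merged array is [1, 2, 10, 11, 12, 13], requiring 4 comparisons. The merge step runs in O(n) time where n is the total number of elements.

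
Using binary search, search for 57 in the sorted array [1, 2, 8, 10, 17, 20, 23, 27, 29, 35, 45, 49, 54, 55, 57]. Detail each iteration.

Binary search for 57 in [1, 2, 8, 10, 17, 20, 23, 27, 29, 35, 45, 49, 54, 55, 57]:

lo=0, hi=14, mid=7, arr[mid]=27 -> 27 < 57, search right half
lo=8, hi=14, mid=11, arr[mid]=49 -> 49 < 57, search right half
lo=12, hi=14, mid=13, arr[mid]=55 -> 55 < 57, search right half
lo=14, hi=14, mid=14, arr[mid]=57 -> Found target at index 14!

Binary search finds 57 at index 14 after 4 comparisons. The search repeatedly halves the search space by comparing with the middle element.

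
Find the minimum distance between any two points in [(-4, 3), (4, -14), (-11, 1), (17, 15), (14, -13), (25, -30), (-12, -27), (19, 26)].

Computing all pairwise distances among 8 points:

d((-4, 3), (4, -14)) = 18.7883
d((-4, 3), (-11, 1)) = 7.2801 <-- minimum
d((-4, 3), (17, 15)) = 24.1868
d((-4, 3), (14, -13)) = 24.0832
d((-4, 3), (25, -30)) = 43.9318
d((-4, 3), (-12, -27)) = 31.0483
d((-4, 3), (19, 26)) = 32.5269
d((4, -14), (-11, 1)) = 21.2132
d((4, -14), (17, 15)) = 31.7805
d((4, -14), (14, -13)) = 10.0499
d((4, -14), (25, -30)) = 26.4008
d((4, -14), (-12, -27)) = 20.6155
d((4, -14), (19, 26)) = 42.72
d((-11, 1), (17, 15)) = 31.305
d((-11, 1), (14, -13)) = 28.6531
d((-11, 1), (25, -30)) = 47.5079
d((-11, 1), (-12, -27)) = 28.0179
d((-11, 1), (19, 26)) = 39.0512
d((17, 15), (14, -13)) = 28.1603
d((17, 15), (25, -30)) = 45.7056
d((17, 15), (-12, -27)) = 51.0392
d((17, 15), (19, 26)) = 11.1803
d((14, -13), (25, -30)) = 20.2485
d((14, -13), (-12, -27)) = 29.5296
d((14, -13), (19, 26)) = 39.3192
d((25, -30), (-12, -27)) = 37.1214
d((25, -30), (19, 26)) = 56.3205
d((-12, -27), (19, 26)) = 61.4003

Closest pair: (-4, 3) and (-11, 1) with distance 7.2801

The closest pair is (-4, 3) and (-11, 1) with Euclidean distance 7.2801. For 8 points, brute-force pairwise comparison is shown above. For large n, the divide-and-conquer algorithm (sort by x, recurse on halves, check the dividing strip) achieves O(n log n).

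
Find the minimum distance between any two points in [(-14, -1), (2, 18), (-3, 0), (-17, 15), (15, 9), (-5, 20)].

Computing all pairwise distances among 6 points:

d((-14, -1), (2, 18)) = 24.8395
d((-14, -1), (-3, 0)) = 11.0454
d((-14, -1), (-17, 15)) = 16.2788
d((-14, -1), (15, 9)) = 30.6757
d((-14, -1), (-5, 20)) = 22.8473
d((2, 18), (-3, 0)) = 18.6815
d((2, 18), (-17, 15)) = 19.2354
d((2, 18), (15, 9)) = 15.8114
d((2, 18), (-5, 20)) = 7.2801 <-- minimum
d((-3, 0), (-17, 15)) = 20.5183
d((-3, 0), (15, 9)) = 20.1246
d((-3, 0), (-5, 20)) = 20.0998
d((-17, 15), (15, 9)) = 32.5576
d((-17, 15), (-5, 20)) = 13.0
d((15, 9), (-5, 20)) = 22.8254

Closest pair: (2, 18) and (-5, 20) with distance 7.2801

The closest pair is (2, 18) and (-5, 20) with Euclidean distance 7.2801. For 6 points, brute-force pairwise comparison is shown above. For large n, the divide-and-conquer algorithm (sort by x, recurse on halves, check the dividing strip) achieves O(n log n).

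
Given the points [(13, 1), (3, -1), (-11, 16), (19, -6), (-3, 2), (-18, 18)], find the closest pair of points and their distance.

Computing all pairwise distances among 6 points:

d((13, 1), (3, -1)) = 10.198
d((13, 1), (-11, 16)) = 28.3019
d((13, 1), (19, -6)) = 9.2195
d((13, 1), (-3, 2)) = 16.0312
d((13, 1), (-18, 18)) = 35.3553
d((3, -1), (-11, 16)) = 22.0227
d((3, -1), (19, -6)) = 16.7631
d((3, -1), (-3, 2)) = 6.7082 <-- minimum
d((3, -1), (-18, 18)) = 28.3196
d((-11, 16), (19, -6)) = 37.2022
d((-11, 16), (-3, 2)) = 16.1245
d((-11, 16), (-18, 18)) = 7.2801
d((19, -6), (-3, 2)) = 23.4094
d((19, -6), (-18, 18)) = 44.1022
d((-3, 2), (-18, 18)) = 21.9317

Closest pair: (3, -1) and (-3, 2) with distance 6.7082

The closest pair is (3, -1) and (-3, 2) with Euclidean distance 6.7082. For 6 points, brute-force pairwise comparison is shown above. For large n, the divide-and-conquer algorithm (sort by x, recurse on halves, check the dividing strip) achieves O(n log n).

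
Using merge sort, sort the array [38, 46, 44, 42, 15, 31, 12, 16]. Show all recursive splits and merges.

Merge sort trace:

Split: [38, 46, 44, 42, 15, 31, 12, 16] -> [38, 46, 44, 42] and [15, 31, 12, 16]
  Split: [38, 46, 44, 42] -> [38, 46] and [44, 42]
    Split: [38, 46] -> [38] and [46]
    Merge: [38] + [46] -> [38, 46]
    Split: [44, 42] -> [44] and [42]
    Merge: [44] + [42] -> [42, 44]
  Merge: [38, 46] + [42, 44] -> [38, 42, 44, 46]
  Split: [15, 31, 12, 16] -> [15, 31] and [12, 16]
    Split: [15, 31] -> [15] and [31]
    Merge: [15] + [31] -> [15, 31]
    Split: [12, 16] -> [12] and [16]
    Merge: [12] + [16] -> [12, 16]
  Merge: [15, 31] + [12, 16] -> [12, 15, 16, 31]
Merge: [38, 42, 44, 46] + [12, 15, 16, 31] -> [12, 15, 16, 31, 38, 42, 44, 46]

Final sorted array: [12, 15, 16, 31, 38, 42, 44, 46]

The merge sort proceeds by recursively splitting the array and merging sorted halves.
After all merges, the sorted array is [12, 15, 16, 31, 38, 42, 44, 46].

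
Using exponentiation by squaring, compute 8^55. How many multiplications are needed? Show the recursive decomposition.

Computing 8^55 by squaring (build up from 8^1; each line after the first costs one multiplication):

8^1 = 8
8^2 = (8^1)^2 = 8^2 = 64
8^3 = 8 * 8^2 = 8 * 64 = 512
8^6 = (8^3)^2 = 512^2 = 262144
8^12 = (8^6)^2 = 262144^2 = 68719476736
8^13 = 8 * 8^12 = 8 * 68719476736 = 549755813888
8^26 = (8^13)^2 = 549755813888^2 = 302231454903657293676544
8^27 = 8 * 8^26 = 8 * 302231454903657293676544 = 2417851639229258349412352
8^54 = (8^27)^2 = 2417851639229258349412352^2 = 5846006549323611672814739330865132078623730171904
8^55 = 8 * 8^54 = 8 * 5846006549323611672814739330865132078623730171904 = 46768052394588893382517914646921056628989841375232

Result: 46768052394588893382517914646921056628989841375232
Multiplications needed: 9 (9 lines after 8^1)

8^55 = 46768052394588893382517914646921056628989841375232. Using exponentiation by squaring, this requires 9 multiplications. The key idea: if the exponent is even, square the half-power; if odd, multiply by the base once.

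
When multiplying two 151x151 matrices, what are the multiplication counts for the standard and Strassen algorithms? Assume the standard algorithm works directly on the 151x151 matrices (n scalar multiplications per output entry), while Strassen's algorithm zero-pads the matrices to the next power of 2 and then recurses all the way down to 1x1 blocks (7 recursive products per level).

Matrix multiplication for 151x151 matrices:

Strassen's algorithm requires power-of-2 dimensions. Pad 151x151 to 256x256 (next power of 2).

Standard algorithm: 151^3 = 3442951 multiplications
Strassen's algorithm: 7^(log2(256)) = 7^8 = 5764801 multiplications
Difference: 3442951 - 5764801 = -2321850 (Strassen uses MORE here due to padding overhead — for small or just-over-power-of-2 n, padding can outweigh the per-level savings)

Standard: 3442951 multiplications (151^3). Strassen: 5764801 multiplications (7^8, after padding to 256x256). Strassen reduces 8 recursive multiplications to 7 at each level.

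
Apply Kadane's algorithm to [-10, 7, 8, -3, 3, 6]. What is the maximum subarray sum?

Using Kadane's algorithm on [-10, 7, 8, -3, 3, 6]:

Scanning through the array:
Position 1 (value 7): max_ending_here = 7, max_so_far = 7
Position 2 (value 8): max_ending_here = 15, max_so_far = 15
Position 3 (value -3): max_ending_here = 12, max_so_far = 15
Position 4 (value 3): max_ending_here = 15, max_so_far = 15
Position 5 (value 6): max_ending_here = 21, max_so_far = 21

Maximum subarray: [7, 8, -3, 3, 6]
Maximum sum: 21

The maximum subarray is [7, 8, -3, 3, 6] with sum 21. This subarray runs from index 1 to index 5.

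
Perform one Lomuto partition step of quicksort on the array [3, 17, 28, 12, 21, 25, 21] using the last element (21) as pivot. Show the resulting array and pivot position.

Lomuto partition with pivot = 21:

Initial array: [3, 17, 28, 12, 21, 25, 21]

arr[0]=3 <= 21: swap with position 0, array becomes [3, 17, 28, 12, 21, 25, 21]
arr[1]=17 <= 21: swap with position 1, array becomes [3, 17, 28, 12, 21, 25, 21]
arr[2]=28 > 21: no swap
arr[3]=12 <= 21: swap with position 2, array becomes [3, 17, 12, 28, 21, 25, 21]
arr[4]=21 <= 21: swap with position 3, array becomes [3, 17, 12, 21, 28, 25, 21]
arr[5]=25 > 21: no swap

Place pivot at position 4: [3, 17, 12, 21, 21, 25, 28]
Pivot position: 4

After partitioning with pivot 21, the array becomes [3, 17, 12, 21, 21, 25, 28]. The pivot is placed at index 4. All elements to the left of the pivot are <= 21, and all elements to the right are > 21.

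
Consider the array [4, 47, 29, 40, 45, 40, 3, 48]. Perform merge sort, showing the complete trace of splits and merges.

Merge sort trace:

Split: [4, 47, 29, 40, 45, 40, 3, 48] -> [4, 47, 29, 40] and [45, 40, 3, 48]
  Split: [4, 47, 29, 40] -> [4, 47] and [29, 40]
    Split: [4, 47] -> [4] and [47]
    Merge: [4] + [47] -> [4, 47]
    Split: [29, 40] -> [29] and [40]
    Merge: [29] + [40] -> [29, 40]
  Merge: [4, 47] + [29, 40] -> [4, 29, 40, 47]
  Split: [45, 40, 3, 48] -> [45, 40] and [3, 48]
    Split: [45, 40] -> [45] and [40]
    Merge: [45] + [40] -> [40, 45]
    Split: [3, 48] -> [3] and [48]
    Merge: [3] + [48] -> [3, 48]
  Merge: [40, 45] + [3, 48] -> [3, 40, 45, 48]
Merge: [4, 29, 40, 47] + [3, 40, 45, 48] -> [3, 4, 29, 40, 40, 45, 47, 48]

Final sorted array: [3, 4, 29, 40, 40, 45, 47, 48]

The merge sort proceeds by recursively splitting the array and merging sorted halves.
After all merges, the sorted array is [3, 4, 29, 40, 40, 45, 47, 48].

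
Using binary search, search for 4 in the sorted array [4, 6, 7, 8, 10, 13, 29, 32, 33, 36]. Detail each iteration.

Binary search for 4 in [4, 6, 7, 8, 10, 13, 29, 32, 33, 36]:

lo=0, hi=9, mid=4, arr[mid]=10 -> 10 > 4, search left half
lo=0, hi=3, mid=1, arr[mid]=6 -> 6 > 4, search left half
lo=0, hi=0, mid=0, arr[mid]=4 -> Found target at index 0!

Binary search finds 4 at index 0 after 3 comparisons. The search repeatedly halves the search space by comparing with the middle element.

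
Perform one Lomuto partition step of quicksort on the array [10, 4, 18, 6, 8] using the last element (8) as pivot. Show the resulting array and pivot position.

Lomuto partition with pivot = 8:

Initial array: [10, 4, 18, 6, 8]

arr[0]=10 > 8: no swap
arr[1]=4 <= 8: swap with position 0, array becomes [4, 10, 18, 6, 8]
arr[2]=18 > 8: no swap
arr[3]=6 <= 8: swap with position 1, array becomes [4, 6, 18, 10, 8]

Place pivot at position 2: [4, 6, 8, 10, 18]
Pivot position: 2

After partitioning with pivot 8, the array becomes [4, 6, 8, 10, 18]. The pivot is placed at index 2. All elements to the left of the pivot are <= 8, and all elements to the right are > 8.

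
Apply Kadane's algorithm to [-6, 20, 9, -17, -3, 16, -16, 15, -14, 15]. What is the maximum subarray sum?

Using Kadane's algorithm on [-6, 20, 9, -17, -3, 16, -16, 15, -14, 15]:

Scanning through the array:
Position 1 (value 20): max_ending_here = 20, max_so_far = 20
Position 2 (value 9): max_ending_here = 29, max_so_far = 29
Position 3 (value -17): max_ending_here = 12, max_so_far = 29
Position 4 (value -3): max_ending_here = 9, max_so_far = 29
Position 5 (value 16): max_ending_here = 25, max_so_far = 29
Position 6 (value -16): max_ending_here = 9, max_so_far = 29
Position 7 (value 15): max_ending_here = 24, max_so_far = 29
Position 8 (value -14): max_ending_here = 10, max_so_far = 29
Position 9 (value 15): max_ending_here = 25, max_so_far = 29

Maximum subarray: [20, 9]
Maximum sum: 29

The maximum subarray is [20, 9] with sum 29. This subarray runs from index 1 to index 2.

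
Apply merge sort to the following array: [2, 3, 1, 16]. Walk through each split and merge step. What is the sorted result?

Merge sort trace:

Split: [2, 3, 1, 16] -> [2, 3] and [1, 16]
  Split: [2, 3] -> [2] and [3]
  Merge: [2] + [3] -> [2, 3]
  Split: [1, 16] -> [1] and [16]
  Merge: [1] + [16] -> [1, 16]
Merge: [2, 3] + [1, 16] -> [1, 2, 3, 16]

Final sorted array: [1, 2, 3, 16]

The merge sort proceeds by recursively splitting the array and merging sorted halves.
After all merges, the sorted array is [1, 2, 3, 16].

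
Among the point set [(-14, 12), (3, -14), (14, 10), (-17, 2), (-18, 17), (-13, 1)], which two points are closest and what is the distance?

Computing all pairwise distances among 6 points:

d((-14, 12), (3, -14)) = 31.0644
d((-14, 12), (14, 10)) = 28.0713
d((-14, 12), (-17, 2)) = 10.4403
d((-14, 12), (-18, 17)) = 6.4031
d((-14, 12), (-13, 1)) = 11.0454
d((3, -14), (14, 10)) = 26.4008
d((3, -14), (-17, 2)) = 25.6125
d((3, -14), (-18, 17)) = 37.4433
d((3, -14), (-13, 1)) = 21.9317
d((14, 10), (-17, 2)) = 32.0156
d((14, 10), (-18, 17)) = 32.7567
d((14, 10), (-13, 1)) = 28.4605
d((-17, 2), (-18, 17)) = 15.0333
d((-17, 2), (-13, 1)) = 4.1231 <-- minimum
d((-18, 17), (-13, 1)) = 16.7631

Closest pair: (-17, 2) and (-13, 1) with distance 4.1231

The closest pair is (-17, 2) and (-13, 1) with Euclidean distance 4.1231. For 6 points, brute-force pairwise comparison is shown above. For large n, the divide-and-conquer algorithm (sort by x, recurse on halves, check the dividing strip) achieves O(n log n).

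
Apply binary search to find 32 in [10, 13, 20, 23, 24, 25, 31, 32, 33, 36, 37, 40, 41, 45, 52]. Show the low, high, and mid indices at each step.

Binary search for 32 in [10, 13, 20, 23, 24, 25, 31, 32, 33, 36, 37, 40, 41, 45, 52]:

lo=0, hi=14, mid=7, arr[mid]=32 -> Found target at index 7!

Binary search finds 32 at index 7 after 1 comparisons. The search repeatedly halves the search space by comparing with the middle element.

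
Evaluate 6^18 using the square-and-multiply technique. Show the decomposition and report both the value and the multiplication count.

Computing 6^18 by squaring (build up from 6^1; each line after the first costs one multiplication):

6^1 = 6
6^2 = (6^1)^2 = 6^2 = 36
6^4 = (6^2)^2 = 36^2 = 1296
6^8 = (6^4)^2 = 1296^2 = 1679616
6^9 = 6 * 6^8 = 6 * 1679616 = 10077696
6^18 = (6^9)^2 = 10077696^2 = 101559956668416

Result: 101559956668416
Multiplications needed: 5 (5 lines after 6^1)

6^18 = 101559956668416. Using exponentiation by squaring, this requires 5 multiplications. The key idea: if the exponent is even, square the half-power; if odd, multiply by the base once.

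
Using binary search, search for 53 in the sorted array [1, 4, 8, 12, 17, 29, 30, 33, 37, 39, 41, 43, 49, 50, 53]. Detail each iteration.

Binary search for 53 in [1, 4, 8, 12, 17, 29, 30, 33, 37, 39, 41, 43, 49, 50, 53]:

lo=0, hi=14, mid=7, arr[mid]=33 -> 33 < 53, search right half
lo=8, hi=14, mid=11, arr[mid]=43 -> 43 < 53, search right half
lo=12, hi=14, mid=13, arr[mid]=50 -> 50 < 53, search right half
lo=14, hi=14, mid=14, arr[mid]=53 -> Found target at index 14!

Binary search finds 53 at index 14 after 4 comparisons. The search repeatedly halves the search space by comparing with the middle element.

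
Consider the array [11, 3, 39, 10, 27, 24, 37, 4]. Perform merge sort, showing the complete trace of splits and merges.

Merge sort trace:

Split: [11, 3, 39, 10, 27, 24, 37, 4] -> [11, 3, 39, 10] and [27, 24, 37, 4]
  Split: [11, 3, 39, 10] -> [11, 3] and [39, 10]
    Split: [11, 3] -> [11] and [3]
    Merge: [11] + [3] -> [3, 11]
    Split: [39, 10] -> [39] and [10]
    Merge: [39] + [10] -> [10, 39]
  Merge: [3, 11] + [10, 39] -> [3, 10, 11, 39]
  Split: [27, 24, 37, 4] -> [27, 24] and [37, 4]
    Split: [27, 24] -> [27] and [24]
    Merge: [27] + [24] -> [24, 27]
    Split: [37, 4] -> [37] and [4]
    Merge: [37] + [4] -> [4, 37]
  Merge: [24, 27] + [4, 37] -> [4, 24, 27, 37]
Merge: [3, 10, 11, 39] + [4, 24, 27, 37] -> [3, 4, 10, 11, 24, 27, 37, 39]

Final sorted array: [3, 4, 10, 11, 24, 27, 37, 39]

The merge sort proceeds by recursively splitting the array and merging sorted halves.
After all merges, the sorted array is [3, 4, 10, 11, 24, 27, 37, 39].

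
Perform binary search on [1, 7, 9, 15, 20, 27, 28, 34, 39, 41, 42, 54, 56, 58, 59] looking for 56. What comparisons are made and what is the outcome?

Binary search for 56 in [1, 7, 9, 15, 20, 27, 28, 34, 39, 41, 42, 54, 56, 58, 59]:

lo=0, hi=14, mid=7, arr[mid]=34 -> 34 < 56, search right half
lo=8, hi=14, mid=11, arr[mid]=54 -> 54 < 56, search right half
lo=12, hi=14, mid=13, arr[mid]=58 -> 58 > 56, search left half
lo=12, hi=12, mid=12, arr[mid]=56 -> Found target at index 12!

Binary search finds 56 at index 12 after 4 comparisons. The search repeatedly halves the search space by comparing with the middle element.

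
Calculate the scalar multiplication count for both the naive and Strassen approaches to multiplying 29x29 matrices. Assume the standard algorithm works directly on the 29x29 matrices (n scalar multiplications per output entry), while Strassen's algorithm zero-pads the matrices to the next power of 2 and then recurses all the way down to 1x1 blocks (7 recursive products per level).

Matrix multiplication for 29x29 matrices:

Strassen's algorithm requires power-of-2 dimensions. Pad 29x29 to 32x32 (next power of 2).

Standard algorithm: 29^3 = 24389 multiplications
Strassen's algorithm: 7^(log2(32)) = 7^5 = 16807 multiplications
Savings: 24389 - 16807 = 7582 multiplications

Standard: 24389 multiplications (29^3). Strassen: 16807 multiplications (7^5, after padding to 32x32). Strassen reduces 8 recursive multiplications to 7 at each level.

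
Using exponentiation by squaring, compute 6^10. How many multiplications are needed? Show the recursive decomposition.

Computing 6^10 by squaring (build up from 6^1; each line after the first costs one multiplication):

6^1 = 6
6^2 = (6^1)^2 = 6^2 = 36
6^4 = (6^2)^2 = 36^2 = 1296
6^5 = 6 * 6^4 = 6 * 1296 = 7776
6^10 = (6^5)^2 = 7776^2 = 60466176

Result: 60466176
Multiplications needed: 4 (4 lines after 6^1)

6^10 = 60466176. Using exponentiation by squaring, this requires 4 multiplications. The key idea: if the exponent is even, square the half-power; if odd, multiply by the base once.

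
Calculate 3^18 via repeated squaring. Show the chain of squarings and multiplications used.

Computing 3^18 by squaring (build up from 3^1; each line after the first costs one multiplication):

3^1 = 3
3^2 = (3^1)^2 = 3^2 = 9
3^4 = (3^2)^2 = 9^2 = 81
3^8 = (3^4)^2 = 81^2 = 6561
3^9 = 3 * 3^8 = 3 * 6561 = 19683
3^18 = (3^9)^2 = 19683^2 = 387420489

Result: 387420489
Multiplications needed: 5 (5 lines after 3^1)

3^18 = 387420489. Using exponentiation by squaring, this requires 5 multiplications. The key idea: if the exponent is even, square the half-power; if odd, multiply by the base once.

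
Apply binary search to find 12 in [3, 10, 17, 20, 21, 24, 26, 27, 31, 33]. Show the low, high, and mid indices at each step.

Binary search for 12 in [3, 10, 17, 20, 21, 24, 26, 27, 31, 33]:

lo=0, hi=9, mid=4, arr[mid]=21 -> 21 > 12, search left half
lo=0, hi=3, mid=1, arr[mid]=10 -> 10 < 12, search right half
lo=2, hi=3, mid=2, arr[mid]=17 -> 17 > 12, search left half
lo=2 > hi=1, target 12 not found

Binary search determines that 12 is not in the array after 3 comparisons. The search space was exhausted without finding the target.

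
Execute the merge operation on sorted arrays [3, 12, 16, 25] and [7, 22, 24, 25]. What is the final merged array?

Merging process:

Compare 3 vs 7: take 3 from left. Merged: [3]
Compare 12 vs 7: take 7 from right. Merged: [3, 7]
Compare 12 vs 22: take 12 from left. Merged: [3, 7, 12]
Compare 16 vs 22: take 16 from left. Merged: [3, 7, 12, 16]
Compare 25 vs 22: take 22 from right. Merged: [3, 7, 12, 16, 22]
Compare 25 vs 24: take 24 from right. Merged: [3, 7, 12, 16, 22, 24]
Compare 25 vs 25: take 25 from left. Merged: [3, 7, 12, 16, 22, 24, 25]
Append remaining from right: [25]. Merged: [3, 7, 12, 16, 22, 24, 25, 25]

Final merged array: [3, 7, 12, 16, 22, 24, 25, 25]
Total comparisons: 7

The merged array is [3, 7, 12, 16, 22, 24, 25, 25], requiring 7 comparisons. The merge step runs in O(n) time where n is the total number of elements.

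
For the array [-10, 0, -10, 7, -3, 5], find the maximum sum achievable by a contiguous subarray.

Using Kadane's algorithm on [-10, 0, -10, 7, -3, 5]:

Scanning through the array:
Position 1 (value 0): max_ending_here = 0, max_so_far = 0
Position 2 (value -10): max_ending_here = -10, max_so_far = 0
Position 3 (value 7): max_ending_here = 7, max_so_far = 7
Position 4 (value -3): max_ending_here = 4, max_so_far = 7
Position 5 (value 5): max_ending_here = 9, max_so_far = 9

Maximum subarray: [7, -3, 5]
Maximum sum: 9

The maximum subarray is [7, -3, 5] with sum 9. This subarray runs from index 3 to index 5.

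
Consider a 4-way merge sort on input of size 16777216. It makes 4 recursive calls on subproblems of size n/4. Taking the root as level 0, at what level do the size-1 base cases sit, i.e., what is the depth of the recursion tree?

For divide and conquer with division factor 4:

Problem sizes at each level:
Level 0: 16777216
Level 1: 4194304
Level 2: 1048576
Level 3: 262144
Level 4: 65536
Level 5: 16384
Level 6: 4096
Level 7: 1024
Level 8: 256
Level 9: 64
Level 10: 16
Level 11: 4
Level 12: 1

The root is level 0 and the size-1 base case is level 12 (the tree spans levels 0 through 12, i.e. 13 levels counting the root), so the depth is the number of divisions: log_4(16777216) = 12

The recursion tree depth is log_4(16777216) = 12. At each level, the problem size is divided by 4, so it takes 12 divisions to reduce to a base case of size 1. The algorithm makes 4 recursive calls at each level.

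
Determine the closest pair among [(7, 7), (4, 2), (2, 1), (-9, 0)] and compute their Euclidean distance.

Computing all pairwise distances among 4 points:

d((7, 7), (4, 2)) = 5.831
d((7, 7), (2, 1)) = 7.8102
d((7, 7), (-9, 0)) = 17.4642
d((4, 2), (2, 1)) = 2.2361 <-- minimum
d((4, 2), (-9, 0)) = 13.1529
d((2, 1), (-9, 0)) = 11.0454

Closest pair: (4, 2) and (2, 1) with distance 2.2361

The closest pair is (4, 2) and (2, 1) with Euclidean distance 2.2361. For 4 points, brute-force pairwise comparison is shown above. For large n, the divide-and-conquer algorithm (sort by x, recurse on halves, check the dividing strip) achieves O(n log n).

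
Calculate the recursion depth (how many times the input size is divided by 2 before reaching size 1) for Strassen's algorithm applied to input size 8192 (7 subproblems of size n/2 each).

For divide and conquer with division factor 2:

Problem sizes at each level:
Level 0: 8192
Level 1: 4096
Level 2: 2048
Level 3: 1024
Level 4: 512
Level 5: 256
Level 6: 128
Level 7: 64
Level 8: 32
Level 9: 16
Level 10: 8
Level 11: 4
Level 12: 2
Level 13: 1

The root is level 0 and the size-1 base case is level 13 (the tree spans levels 0 through 13, i.e. 14 levels counting the root), so the depth is the number of divisions: log_2(8192) = 13

The recursion tree depth is log_2(8192) = 13. At each level, the problem size is divided by 2, so it takes 13 divisions to reduce to a base case of size 1. The algorithm makes 7 recursive calls at each level.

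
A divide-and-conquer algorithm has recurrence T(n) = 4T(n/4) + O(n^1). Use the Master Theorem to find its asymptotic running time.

Master Theorem for T(n) = 4T(n/4) + O(n^1):

a = 4, b = 4, c = 1
log_b(a) = log_4(4) = 1.0000

Case 2: c = 1 = log_4(4) = 1.0000
T(n) = O(n^1 log n) = O(n log n)

For T(n) = 4T(n/4) + O(n^1): log_4(4) = 1.0000. This is Case 2 of the Master Theorem (c = log_b(a), equal work at all levels), giving O(n log n).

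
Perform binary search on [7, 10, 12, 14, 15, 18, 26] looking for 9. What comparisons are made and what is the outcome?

Binary search for 9 in [7, 10, 12, 14, 15, 18, 26]:

lo=0, hi=6, mid=3, arr[mid]=14 -> 14 > 9, search left half
lo=0, hi=2, mid=1, arr[mid]=10 -> 10 > 9, search left half
lo=0, hi=0, mid=0, arr[mid]=7 -> 7 < 9, search right half
lo=1 > hi=0, target 9 not found

Binary search determines that 9 is not in the array after 3 comparisons. The search space was exhausted without finding the target.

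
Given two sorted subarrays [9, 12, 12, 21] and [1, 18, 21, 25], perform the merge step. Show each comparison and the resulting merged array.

Merging process:

Compare 9 vs 1: take 1 from right. Merged: [1]
Compare 9 vs 18: take 9 from left. Merged: [1, 9]
Compare 12 vs 18: take 12 from left. Merged: [1, 9, 12]
Compare 12 vs 18: take 12 from left. Merged: [1, 9, 12, 12]
Compare 21 vs 18: take 18 from right. Merged: [1, 9, 12, 12, 18]
Compare 21 vs 21: take 21 from left. Merged: [1, 9, 12, 12, 18, 21]
Append remaining from right: [21, 25]. Merged: [1, 9, 12, 12, 18, 21, 21, 25]

Final merged array: [1, 9, 12, 12, 18, 21, 21, 25]
Total comparisons: 6

The merged array is [1, 9, 12, 12, 18, 21, 21, 25], requiring 6 comparisons. The merge step runs in O(n) time where n is the total number of elements.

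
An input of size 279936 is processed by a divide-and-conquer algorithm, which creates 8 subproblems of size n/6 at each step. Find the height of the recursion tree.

For divide and conquer with division factor 6:

Problem sizes at each level:
Level 0: 279936
Level 1: 46656
Level 2: 7776
Level 3: 1296
Level 4: 216
Level 5: 36
Level 6: 6
Level 7: 1

The root is level 0 and the size-1 base case is level 7 (the tree spans levels 0 through 7, i.e. 8 levels counting the root), so the depth is the number of divisions: log_6(279936) = 7

The recursion tree depth is log_6(279936) = 7. At each level, the problem size is divided by 6, so it takes 7 divisions to reduce to a base case of size 1. The algorithm makes 8 recursive calls at each level.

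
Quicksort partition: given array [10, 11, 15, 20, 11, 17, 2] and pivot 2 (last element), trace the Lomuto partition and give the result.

Lomuto partition with pivot = 2:

Initial array: [10, 11, 15, 20, 11, 17, 2]

arr[0]=10 > 2: no swap
arr[1]=11 > 2: no swap
arr[2]=15 > 2: no swap
arr[3]=20 > 2: no swap
arr[4]=11 > 2: no swap
arr[5]=17 > 2: no swap

Place pivot at position 0: [2, 11, 15, 20, 11, 17, 10]
Pivot position: 0

After partitioning with pivot 2, the array becomes [2, 11, 15, 20, 11, 17, 10]. The pivot is placed at index 0. All elements to the left of the pivot are <= 2, and all elements to the right are > 2.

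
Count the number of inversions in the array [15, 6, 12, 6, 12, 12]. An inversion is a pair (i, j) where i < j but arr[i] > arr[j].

Finding inversions in [15, 6, 12, 6, 12, 12]:

(0, 1): arr[0]=15 > arr[1]=6
(0, 2): arr[0]=15 > arr[2]=12
(0, 3): arr[0]=15 > arr[3]=6
(0, 4): arr[0]=15 > arr[4]=12
(0, 5): arr[0]=15 > arr[5]=12
(2, 3): arr[2]=12 > arr[3]=6

Total inversions: 6

The array has 6 inversion(s): (0,1), (0,2), (0,3), (0,4), (0,5), (2,3). Each pair (i,j) satisfies i < j and arr[i] > arr[j].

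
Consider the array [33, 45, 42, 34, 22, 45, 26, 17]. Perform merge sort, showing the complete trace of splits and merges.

Merge sort trace:

Split: [33, 45, 42, 34, 22, 45, 26, 17] -> [33, 45, 42, 34] and [22, 45, 26, 17]
  Split: [33, 45, 42, 34] -> [33, 45] and [42, 34]
    Split: [33, 45] -> [33] and [45]
    Merge: [33] + [45] -> [33, 45]
    Split: [42, 34] -> [42] and [34]
    Merge: [42] + [34] -> [34, 42]
  Merge: [33, 45] + [34, 42] -> [33, 34, 42, 45]
  Split: [22, 45, 26, 17] -> [22, 45] and [26, 17]
    Split: [22, 45] -> [22] and [45]
    Merge: [22] + [45] -> [22, 45]
    Split: [26, 17] -> [26] and [17]
    Merge: [26] + [17] -> [17, 26]
  Merge: [22, 45] + [17, 26] -> [17, 22, 26, 45]
Merge: [33, 34, 42, 45] + [17, 22, 26, 45] -> [17, 22, 26, 33, 34, 42, 45, 45]

Final sorted array: [17, 22, 26, 33, 34, 42, 45, 45]

The merge sort proceeds by recursively splitting the array and merging sorted halves.
After all merges, the sorted array is [17, 22, 26, 33, 34, 42, 45, 45].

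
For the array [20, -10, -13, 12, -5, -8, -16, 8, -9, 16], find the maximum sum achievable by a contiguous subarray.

Using Kadane's algorithm on [20, -10, -13, 12, -5, -8, -16, 8, -9, 16]:

Scanning through the array:
Position 1 (value -10): max_ending_here = 10, max_so_far = 20
Position 2 (value -13): max_ending_here = -3, max_so_far = 20
Position 3 (value 12): max_ending_here = 12, max_so_far = 20
Position 4 (value -5): max_ending_here = 7, max_so_far = 20
Position 5 (value -8): max_ending_here = -1, max_so_far = 20
Position 6 (value -16): max_ending_here = -16, max_so_far = 20
Position 7 (value 8): max_ending_here = 8, max_so_far = 20
Position 8 (value -9): max_ending_here = -1, max_so_far = 20
Position 9 (value 16): max_ending_here = 16, max_so_far = 20

Maximum subarray: [20]
Maximum sum: 20

The maximum subarray is [20] with sum 20. This subarray runs from index 0 to index 0.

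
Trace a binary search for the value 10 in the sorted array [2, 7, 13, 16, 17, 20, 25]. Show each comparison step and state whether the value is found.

Binary search for 10 in [2, 7, 13, 16, 17, 20, 25]:

lo=0, hi=6, mid=3, arr[mid]=16 -> 16 > 10, search left half
lo=0, hi=2, mid=1, arr[mid]=7 -> 7 < 10, search right half
lo=2, hi=2, mid=2, arr[mid]=13 -> 13 > 10, search left half
lo=2 > hi=1, target 10 not found

Binary search determines that 10 is not in the array after 3 comparisons. The search space was exhausted without finding the target.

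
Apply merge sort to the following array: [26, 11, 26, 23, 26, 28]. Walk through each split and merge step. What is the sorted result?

Merge sort trace:

Split: [26, 11, 26, 23, 26, 28] -> [26, 11, 26] and [23, 26, 28]
  Split: [26, 11, 26] -> [26] and [11, 26]
    Split: [11, 26] -> [11] and [26]
    Merge: [11] + [26] -> [11, 26]
  Merge: [26] + [11, 26] -> [11, 26, 26]
  Split: [23, 26, 28] -> [23] and [26, 28]
    Split: [26, 28] -> [26] and [28]
    Merge: [26] + [28] -> [26, 28]
  Merge: [23] + [26, 28] -> [23, 26, 28]
Merge: [11, 26, 26] + [23, 26, 28] -> [11, 23, 26, 26, 26, 28]

Final sorted array: [11, 23, 26, 26, 26, 28]

The merge sort proceeds by recursively splitting the array and merging sorted halves.
After all merges, the sorted array is [11, 23, 26, 26, 26, 28].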